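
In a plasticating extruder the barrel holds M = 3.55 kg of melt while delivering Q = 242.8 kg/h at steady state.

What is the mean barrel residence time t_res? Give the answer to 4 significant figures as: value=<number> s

Q_s = Q / 3600 = 242.8 / 3600 = 0.0674444 kg/s
Mean residence time: t_res = M/Q_s = 3.55 kg / 0.0674444 kg/s = 52.6359 s

value=52.64 s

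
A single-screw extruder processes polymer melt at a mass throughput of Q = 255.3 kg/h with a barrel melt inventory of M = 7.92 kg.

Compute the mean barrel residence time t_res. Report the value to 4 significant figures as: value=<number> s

Throughput in SI: Q_s = 255.3 kg/h ÷ 3600 s/h = 0.0709167 kg/s
t_res = M / Q_s = 7.92 / 0.0709167 = 111.68 s

value=111.7 s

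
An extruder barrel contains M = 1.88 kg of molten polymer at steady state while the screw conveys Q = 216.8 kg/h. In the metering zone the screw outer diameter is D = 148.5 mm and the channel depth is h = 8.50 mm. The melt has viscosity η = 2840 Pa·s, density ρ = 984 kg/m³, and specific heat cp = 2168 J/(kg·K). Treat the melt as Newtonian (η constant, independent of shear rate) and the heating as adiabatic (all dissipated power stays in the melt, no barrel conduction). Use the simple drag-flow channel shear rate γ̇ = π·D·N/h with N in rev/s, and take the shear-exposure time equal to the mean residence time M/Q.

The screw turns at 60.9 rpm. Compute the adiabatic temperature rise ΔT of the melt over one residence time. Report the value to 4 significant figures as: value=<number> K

value=129.0 K

Convert throughput: Q = 216.8 kg/h = 216.8/3600 = 0.0602222 kg/s
Mean residence time: t_res = M/Q_s = 1.88 kg / 0.0602222 kg/s = 31.2177 s
D = 148.5 mm = 0.1485 m;  h = 8.50 mm = 0.0085 m;  N = 60.9 rpm / 60 = 1.015 rev/s
γ̇ = π D N / h = (π)(0.1485)(1.015) / 0.0085 = 55.7088 s⁻¹
ΔT = η·γ̇²·t_res / (ρ·cp) = 2840 · (55.7088)² · 31.2177 / (984 · 2168) = 128.977 K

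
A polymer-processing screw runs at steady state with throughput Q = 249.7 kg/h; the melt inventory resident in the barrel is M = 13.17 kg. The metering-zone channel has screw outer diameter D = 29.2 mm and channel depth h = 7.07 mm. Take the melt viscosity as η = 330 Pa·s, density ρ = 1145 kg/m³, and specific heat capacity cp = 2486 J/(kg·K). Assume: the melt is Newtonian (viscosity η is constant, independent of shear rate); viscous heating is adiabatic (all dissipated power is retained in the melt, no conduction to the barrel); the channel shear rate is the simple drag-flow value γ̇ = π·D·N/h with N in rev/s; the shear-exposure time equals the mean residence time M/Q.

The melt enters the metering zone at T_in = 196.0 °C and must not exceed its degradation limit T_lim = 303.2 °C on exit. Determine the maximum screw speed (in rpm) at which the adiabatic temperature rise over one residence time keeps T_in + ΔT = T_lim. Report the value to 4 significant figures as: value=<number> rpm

value=322.7 rpm

Q_s = Q / 3600 = 249.7 / 3600 = 0.0693611 kg/s
t_res = M / Q_s = 13.17 / 0.0693611 = 189.876 s
Geometry in SI: D = 29.2 mm → 0.0292 m, h = 7.07 mm → 0.00707 m
Allowable rise: ΔT_a = T_lim − T_in = 303.2 − 196.0 = 107.2 K
γ̇_max² = ΔT_a·ρ·cp / (η·t_res) = [107.2 × 1145 × 2486] / [330 × 189.876] = 4869.87 s⁻²
Take the square root: γ̇_max = √(4869.87) = 69.7845 s⁻¹
N_max = γ̇_max h / (πD) = 69.7845·0.00707/(π·0.0292) = 5.37831 rev/s → ×60 = 322.698 rpm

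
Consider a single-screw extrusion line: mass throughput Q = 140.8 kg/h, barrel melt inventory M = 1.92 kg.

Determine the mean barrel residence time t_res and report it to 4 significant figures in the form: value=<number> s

value=49.09 s

Q_s = Q / 3600 = 140.8 / 3600 = 0.0391111 kg/s
t_res = M / Q_s = 1.92 ÷ 0.0391111 = 49.0909 s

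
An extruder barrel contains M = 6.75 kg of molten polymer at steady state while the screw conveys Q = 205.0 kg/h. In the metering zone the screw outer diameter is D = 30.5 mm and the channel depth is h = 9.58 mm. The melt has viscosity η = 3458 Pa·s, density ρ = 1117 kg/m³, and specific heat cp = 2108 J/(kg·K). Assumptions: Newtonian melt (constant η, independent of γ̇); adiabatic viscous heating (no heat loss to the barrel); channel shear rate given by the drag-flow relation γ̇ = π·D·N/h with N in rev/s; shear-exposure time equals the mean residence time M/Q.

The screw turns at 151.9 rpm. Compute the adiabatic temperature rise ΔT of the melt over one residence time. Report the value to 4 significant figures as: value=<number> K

Throughput in SI: Q_s = 205.0 kg/h ÷ 3600 s/h = 0.0569444 kg/s
Mean residence time: t_res = M/Q_s = 6.75 kg / 0.0569444 kg/s = 118.537 s
D = 30.5 mm = 0.0305 m;  h = 9.58 mm = 0.00958 m;  N = 151.9 rpm / 60 = 2.53167 rev/s
γ̇ = π D N / h = (π)(0.0305)(2.53167) / 0.00958 = 25.3216 s⁻¹
ΔT = η·γ̇²·t_res / (ρ·cp) = 3458 · (25.3216)² · 118.537 / (1117 · 2108) = 111.618 K

value=111.6 K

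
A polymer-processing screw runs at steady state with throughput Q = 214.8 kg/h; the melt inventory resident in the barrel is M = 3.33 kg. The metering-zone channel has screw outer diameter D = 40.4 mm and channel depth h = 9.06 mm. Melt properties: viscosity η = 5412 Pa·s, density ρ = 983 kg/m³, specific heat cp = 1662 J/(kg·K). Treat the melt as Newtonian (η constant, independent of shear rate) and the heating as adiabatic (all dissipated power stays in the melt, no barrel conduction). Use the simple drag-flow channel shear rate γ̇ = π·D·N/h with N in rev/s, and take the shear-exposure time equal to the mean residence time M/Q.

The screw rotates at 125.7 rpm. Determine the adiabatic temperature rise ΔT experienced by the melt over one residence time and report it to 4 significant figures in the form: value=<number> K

Throughput in SI: Q_s = 214.8 kg/h ÷ 3600 s/h = 0.0596667 kg/s
Mean residence time: t_res = M/Q_s = 3.33 kg / 0.0596667 kg/s = 55.8101 s
Convert to SI: D = 0.0404 m, h = 0.00906 m, N = 125.7/60 = 2.095 rev/s
Shear rate: γ̇ = πDN/h = π·0.0404·2.095/0.00906 = 29.3486 s⁻¹
Adiabatic rise: ΔT = η γ̇² t_res / (ρ cp) = 5412·(29.3486)²·55.8101 / (983·1662) = 159.243 K

value=159.2 K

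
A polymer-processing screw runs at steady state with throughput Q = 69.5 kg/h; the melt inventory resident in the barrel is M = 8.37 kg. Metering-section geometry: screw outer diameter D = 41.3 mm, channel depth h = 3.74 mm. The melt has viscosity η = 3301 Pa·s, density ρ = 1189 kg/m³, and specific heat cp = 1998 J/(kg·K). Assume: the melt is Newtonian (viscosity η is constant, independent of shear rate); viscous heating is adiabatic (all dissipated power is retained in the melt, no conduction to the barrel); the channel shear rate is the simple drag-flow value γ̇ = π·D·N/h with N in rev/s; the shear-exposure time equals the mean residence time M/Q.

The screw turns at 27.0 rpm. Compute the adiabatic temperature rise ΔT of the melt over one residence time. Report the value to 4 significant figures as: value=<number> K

value=146.8 K

Convert throughput: Q = 69.5 kg/h = 69.5/3600 = 0.0193056 kg/s
Mean residence time: t_res = M/Q_s = 8.37 kg / 0.0193056 kg/s = 433.554 s
Convert to SI: D = 0.0413 m, h = 0.00374 m, N = 27.0/60 = 0.45 rev/s
γ̇ = π·D·N / h = π · 0.0413 · 0.45 / 0.00374 = 15.6114 s⁻¹
Adiabatic rise: ΔT = η γ̇² t_res / (ρ cp) = 3301·(15.6114)²·433.554 / (1189·1998) = 146.823 K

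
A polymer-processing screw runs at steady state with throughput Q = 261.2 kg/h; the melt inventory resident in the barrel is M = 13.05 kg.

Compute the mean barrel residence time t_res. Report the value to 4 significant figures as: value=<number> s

value=179.9 s

Q_s = Q / 3600 = 261.2 / 3600 = 0.0725556 kg/s
t_res = M / Q_s = 13.05 / 0.0725556 = 179.862 s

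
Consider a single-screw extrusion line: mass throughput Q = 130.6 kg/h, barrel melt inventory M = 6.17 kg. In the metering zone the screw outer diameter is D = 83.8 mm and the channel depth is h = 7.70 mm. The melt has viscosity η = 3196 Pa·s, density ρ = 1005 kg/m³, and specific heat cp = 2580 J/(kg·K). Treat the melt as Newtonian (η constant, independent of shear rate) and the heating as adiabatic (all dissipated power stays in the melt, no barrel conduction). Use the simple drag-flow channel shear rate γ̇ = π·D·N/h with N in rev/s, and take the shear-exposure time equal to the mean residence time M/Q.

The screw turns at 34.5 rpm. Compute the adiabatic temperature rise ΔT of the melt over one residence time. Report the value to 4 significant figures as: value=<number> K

Q_s = Q / 3600 = 130.6 / 3600 = 0.0362778 kg/s
t_res = M / Q_s = 6.17 / 0.0362778 = 170.077 s
Geometry in metres: D = 83.8 mm → 0.0838 m, h = 7.70 mm → 0.0077 m; screw speed N = 34.5 rpm = 0.575 rev/s
γ̇ = π·D·N / h = π · 0.0838 · 0.575 / 0.0077 = 19.6594 s⁻¹
ΔT = η·γ̇²·t_res/(ρ·cp) = [3196 × 19.6594² × 170.077] / [1005 × 2580] = 81.0228 K

value=81.02 K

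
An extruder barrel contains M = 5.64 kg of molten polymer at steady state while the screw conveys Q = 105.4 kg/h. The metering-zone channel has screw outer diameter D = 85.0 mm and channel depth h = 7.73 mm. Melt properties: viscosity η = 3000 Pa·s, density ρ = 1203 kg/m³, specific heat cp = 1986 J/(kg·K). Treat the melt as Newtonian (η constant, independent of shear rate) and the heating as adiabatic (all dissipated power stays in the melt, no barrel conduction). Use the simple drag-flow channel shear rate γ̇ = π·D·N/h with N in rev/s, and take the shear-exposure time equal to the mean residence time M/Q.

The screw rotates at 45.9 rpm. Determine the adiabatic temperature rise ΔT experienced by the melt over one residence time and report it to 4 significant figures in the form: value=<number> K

value=168.9 K

Convert throughput: Q = 105.4 kg/h = 105.4/3600 = 0.0292778 kg/s
t_res = M / Q_s = 5.64 ÷ 0.0292778 = 192.638 s
Geometry in metres: D = 85.0 mm → 0.085 m, h = 7.73 mm → 0.00773 m; screw speed N = 45.9 rpm = 0.765 rev/s
Shear rate: γ̇ = πDN/h = π·0.085·0.765/0.00773 = 26.4272 s⁻¹
ΔT = η·γ̇²·t_res/(ρ·cp) = [3000 × 26.4272² × 192.638] / [1203 × 1986] = 168.935 K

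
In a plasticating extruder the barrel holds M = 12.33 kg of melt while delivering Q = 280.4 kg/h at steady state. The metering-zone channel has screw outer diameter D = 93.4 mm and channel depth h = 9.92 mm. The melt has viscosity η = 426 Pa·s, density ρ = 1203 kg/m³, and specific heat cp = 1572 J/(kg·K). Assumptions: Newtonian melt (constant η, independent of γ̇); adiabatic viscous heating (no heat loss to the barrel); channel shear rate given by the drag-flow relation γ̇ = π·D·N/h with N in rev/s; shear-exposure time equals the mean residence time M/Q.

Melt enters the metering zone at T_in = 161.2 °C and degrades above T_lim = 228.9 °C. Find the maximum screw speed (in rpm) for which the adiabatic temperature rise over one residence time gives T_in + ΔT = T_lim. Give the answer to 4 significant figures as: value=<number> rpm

value=88.38 rpm

Throughput in SI: Q_s = 280.4 kg/h ÷ 3600 s/h = 0.0778889 kg/s
t_res = M / Q_s = 12.33 / 0.0778889 = 158.302 s
Geometry in SI: D = 93.4 mm → 0.0934 m, h = 9.92 mm → 0.00992 m
ΔT_a = T_lim − T_in = 228.9 °C − 161.2 °C = 67.7 K
γ̇_max² = ΔT_a·ρ·cp / (η·t_res) = [67.7 × 1203 × 1572] / [426 × 158.302] = 1898.5 s⁻²
γ̇_max = √1898.5 = 43.5717 s⁻¹
N_max = γ̇_max h / (πD) = 43.5717·0.00992/(π·0.0934) = 1.47306 rev/s → ×60 = 88.3835 rpm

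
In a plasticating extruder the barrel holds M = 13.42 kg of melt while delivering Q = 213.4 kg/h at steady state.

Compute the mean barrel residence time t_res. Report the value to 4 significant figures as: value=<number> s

Q_s = Q / 3600 = 213.4 / 3600 = 0.0592778 kg/s
t_res = M / Q_s = 13.42 ÷ 0.0592778 = 226.392 s

value=226.4 s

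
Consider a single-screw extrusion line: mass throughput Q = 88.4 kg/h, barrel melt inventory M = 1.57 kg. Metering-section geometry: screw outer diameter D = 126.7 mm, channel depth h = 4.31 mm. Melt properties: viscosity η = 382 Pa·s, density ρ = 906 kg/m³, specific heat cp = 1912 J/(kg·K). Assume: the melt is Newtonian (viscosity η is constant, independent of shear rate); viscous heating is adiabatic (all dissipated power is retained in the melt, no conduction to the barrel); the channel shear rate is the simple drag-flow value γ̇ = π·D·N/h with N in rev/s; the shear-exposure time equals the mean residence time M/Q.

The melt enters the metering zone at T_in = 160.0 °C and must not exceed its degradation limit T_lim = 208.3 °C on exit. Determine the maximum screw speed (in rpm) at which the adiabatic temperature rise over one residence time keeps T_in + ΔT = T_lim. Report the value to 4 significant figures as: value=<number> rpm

Q_s = Q / 3600 = 88.4 / 3600 = 0.0245556 kg/s
t_res = M / Q_s = 1.57 ÷ 0.0245556 = 63.9367 s
Convert to metres: D = 0.1267 m, h = 0.00431 m
Allowable rise: ΔT_a = T_lim − T_in = 208.3 − 160.0 = 48.3 K
γ̇_max² = ΔT_a·ρ·cp / (η·t_res) = [48.3 × 906 × 1912] / [382 × 63.9367] = 3425.71 s⁻²
Take the square root: γ̇_max = √(3425.71) = 58.5295 s⁻¹
N_max = γ̇_max h / (πD) = 58.5295·0.00431/(π·0.1267) = 0.633761 rev/s → ×60 = 38.0257 rpm

value=38.03 rpm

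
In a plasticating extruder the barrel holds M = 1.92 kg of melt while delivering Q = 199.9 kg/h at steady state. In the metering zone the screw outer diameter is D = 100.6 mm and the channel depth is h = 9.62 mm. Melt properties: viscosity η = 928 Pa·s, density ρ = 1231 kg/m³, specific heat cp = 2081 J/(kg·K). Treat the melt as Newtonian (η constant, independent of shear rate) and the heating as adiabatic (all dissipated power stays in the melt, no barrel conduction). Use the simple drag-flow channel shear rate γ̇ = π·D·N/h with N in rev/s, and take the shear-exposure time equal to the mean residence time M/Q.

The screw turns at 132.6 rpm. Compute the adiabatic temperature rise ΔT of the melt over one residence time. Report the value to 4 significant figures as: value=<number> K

value=66.03 K

Throughput in SI: Q_s = 199.9 kg/h ÷ 3600 s/h = 0.0555278 kg/s
t_res = M / Q_s = 1.92 / 0.0555278 = 34.5773 s
D = 100.6 mm = 0.1006 m;  h = 9.62 mm = 0.00962 m;  N = 132.6 rpm / 60 = 2.21 rev/s
γ̇ = π·D·N / h = π · 0.1006 · 2.21 / 0.00962 = 72.6048 s⁻¹
ΔT = η·γ̇²·t_res/(ρ·cp) = [928 × 72.6048² × 34.5773] / [1231 × 2081] = 66.0296 K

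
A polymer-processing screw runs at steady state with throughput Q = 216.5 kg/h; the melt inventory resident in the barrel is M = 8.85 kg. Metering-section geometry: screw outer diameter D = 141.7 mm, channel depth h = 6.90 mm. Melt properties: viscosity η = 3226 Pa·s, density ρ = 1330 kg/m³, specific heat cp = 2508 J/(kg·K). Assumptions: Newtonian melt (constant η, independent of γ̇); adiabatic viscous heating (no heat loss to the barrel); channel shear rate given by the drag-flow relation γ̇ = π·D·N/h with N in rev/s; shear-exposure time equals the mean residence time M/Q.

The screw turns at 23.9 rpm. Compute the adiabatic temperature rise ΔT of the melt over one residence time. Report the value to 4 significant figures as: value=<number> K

Throughput in SI: Q_s = 216.5 kg/h ÷ 3600 s/h = 0.0601389 kg/s
t_res = M / Q_s = 8.85 ÷ 0.0601389 = 147.159 s
D = 141.7 mm = 0.1417 m;  h = 6.90 mm = 0.0069 m;  N = 23.9 rpm / 60 = 0.398333 rev/s
Shear rate: γ̇ = πDN/h = π·0.1417·0.398333/0.0069 = 25.6991 s⁻¹
ΔT = η·γ̇²·t_res / (ρ·cp) = 3226 · (25.6991)² · 147.159 / (1330 · 2508) = 93.9956 K

value=94.00 K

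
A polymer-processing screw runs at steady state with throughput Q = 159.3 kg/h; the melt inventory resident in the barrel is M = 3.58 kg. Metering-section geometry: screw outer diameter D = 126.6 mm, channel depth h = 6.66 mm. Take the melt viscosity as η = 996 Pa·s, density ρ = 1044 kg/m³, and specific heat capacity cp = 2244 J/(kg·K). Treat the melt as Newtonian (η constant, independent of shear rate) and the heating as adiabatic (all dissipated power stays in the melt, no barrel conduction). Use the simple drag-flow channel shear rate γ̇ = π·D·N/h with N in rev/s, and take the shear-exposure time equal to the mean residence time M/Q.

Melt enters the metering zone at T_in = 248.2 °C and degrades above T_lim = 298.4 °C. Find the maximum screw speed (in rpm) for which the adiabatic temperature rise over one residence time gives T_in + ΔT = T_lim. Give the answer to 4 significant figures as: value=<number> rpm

Q_s = Q / 3600 = 159.3 / 3600 = 0.04425 kg/s
Mean residence time: t_res = M/Q_s = 3.58 kg / 0.04425 kg/s = 80.904 s
Geometry in SI: D = 126.6 mm → 0.1266 m, h = 6.66 mm → 0.00666 m
Allowable rise: ΔT_a = T_lim − T_in = 298.4 − 248.2 = 50.2 K
γ̇_max² = ΔT_a·ρ·cp/(η·t_res) = 50.2·1044·2244/(996·80.904) = 1459.48 s⁻²
γ̇_max = √1459.48 = 38.2031 s⁻¹
N_max = γ̇_max·h / (π·D) = 38.2031 · 0.00666 / (π · 0.1266) = 0.63972 rev/s = 38.3832 rpm

value=38.38 rpm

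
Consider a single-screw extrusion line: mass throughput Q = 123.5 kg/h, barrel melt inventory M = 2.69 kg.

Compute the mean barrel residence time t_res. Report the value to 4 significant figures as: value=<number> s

Q_s = Q / 3600 = 123.5 / 3600 = 0.0343056 kg/s
Mean residence time: t_res = M/Q_s = 2.69 kg / 0.0343056 kg/s = 78.413 s

value=78.41 s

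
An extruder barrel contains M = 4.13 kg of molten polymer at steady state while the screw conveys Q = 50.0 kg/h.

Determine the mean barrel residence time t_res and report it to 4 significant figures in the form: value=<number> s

value=297.4 s

Convert throughput: Q = 50.0 kg/h = 50.0/3600 = 0.0138889 kg/s
t_res = M / Q_s = 4.13 / 0.0138889 = 297.36 s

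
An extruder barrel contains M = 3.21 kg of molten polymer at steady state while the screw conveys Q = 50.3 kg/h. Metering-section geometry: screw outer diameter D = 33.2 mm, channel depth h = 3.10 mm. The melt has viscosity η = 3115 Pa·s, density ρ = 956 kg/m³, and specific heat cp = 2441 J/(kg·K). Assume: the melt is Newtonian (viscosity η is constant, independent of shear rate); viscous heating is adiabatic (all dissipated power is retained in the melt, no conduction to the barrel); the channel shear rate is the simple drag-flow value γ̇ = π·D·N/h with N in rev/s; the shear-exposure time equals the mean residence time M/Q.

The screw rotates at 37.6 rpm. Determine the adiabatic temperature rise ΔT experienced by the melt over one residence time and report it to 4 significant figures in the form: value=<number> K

Q_s = Q / 3600 = 50.3 / 3600 = 0.0139722 kg/s
t_res = M / Q_s = 3.21 / 0.0139722 = 229.742 s
D = 33.2 mm = 0.0332 m;  h = 3.10 mm = 0.0031 m;  N = 37.6 rpm / 60 = 0.626667 rev/s
γ̇ = π D N / h = (π)(0.0332)(0.626667) / 0.0031 = 21.0845 s⁻¹
ΔT = η·γ̇²·t_res/(ρ·cp) = [3115 × 21.0845² × 229.742] / [956 × 2441] = 136.332 K

value=136.3 K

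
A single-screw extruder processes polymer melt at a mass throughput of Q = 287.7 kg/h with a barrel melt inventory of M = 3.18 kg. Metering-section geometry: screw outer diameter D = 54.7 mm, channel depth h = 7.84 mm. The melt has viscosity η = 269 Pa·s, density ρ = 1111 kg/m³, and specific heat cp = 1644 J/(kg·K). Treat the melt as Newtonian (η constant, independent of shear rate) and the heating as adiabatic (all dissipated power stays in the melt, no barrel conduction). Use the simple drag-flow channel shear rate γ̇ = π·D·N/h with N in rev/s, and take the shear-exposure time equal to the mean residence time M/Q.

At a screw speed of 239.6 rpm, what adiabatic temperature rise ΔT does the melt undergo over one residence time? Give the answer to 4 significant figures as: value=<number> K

value=44.90 K

Q_s = Q / 3600 = 287.7 / 3600 = 0.0799167 kg/s
Mean residence time: t_res = M/Q_s = 3.18 kg / 0.0799167 kg/s = 39.7914 s
Geometry in metres: D = 54.7 mm → 0.0547 m, h = 7.84 mm → 0.00784 m; screw speed N = 239.6 rpm = 3.99333 rev/s
γ̇ = π·D·N / h = π · 0.0547 · 3.99333 / 0.00784 = 87.53 s⁻¹
Adiabatic rise: ΔT = η γ̇² t_res / (ρ cp) = 269·(87.53)²·39.7914 / (1111·1644) = 44.8993 K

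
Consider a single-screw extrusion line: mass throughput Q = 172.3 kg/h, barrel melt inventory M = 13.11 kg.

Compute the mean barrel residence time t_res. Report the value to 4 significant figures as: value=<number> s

Q_s = Q / 3600 = 172.3 / 3600 = 0.0478611 kg/s
Mean residence time: t_res = M/Q_s = 13.11 kg / 0.0478611 kg/s = 273.918 s

value=273.9 s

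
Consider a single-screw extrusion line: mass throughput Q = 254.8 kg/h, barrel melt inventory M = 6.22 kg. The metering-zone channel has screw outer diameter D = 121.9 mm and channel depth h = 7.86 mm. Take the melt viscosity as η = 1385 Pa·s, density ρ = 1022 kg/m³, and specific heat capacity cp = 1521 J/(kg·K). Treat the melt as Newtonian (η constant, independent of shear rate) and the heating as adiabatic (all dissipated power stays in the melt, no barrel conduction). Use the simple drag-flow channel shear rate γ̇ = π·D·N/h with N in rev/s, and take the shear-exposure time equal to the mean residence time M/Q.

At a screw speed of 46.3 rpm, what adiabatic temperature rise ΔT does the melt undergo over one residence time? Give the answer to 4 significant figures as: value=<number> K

Throughput in SI: Q_s = 254.8 kg/h ÷ 3600 s/h = 0.0707778 kg/s
t_res = M / Q_s = 6.22 / 0.0707778 = 87.8807 s
Geometry in metres: D = 121.9 mm → 0.1219 m, h = 7.86 mm → 0.00786 m; screw speed N = 46.3 rpm = 0.771667 rev/s
γ̇ = π D N / h = (π)(0.1219)(0.771667) / 0.00786 = 37.5977 s⁻¹
ΔT = η·γ̇²·t_res / (ρ·cp) = 1385 · (37.5977)² · 87.8807 / (1022 · 1521) = 110.684 K

value=110.7 K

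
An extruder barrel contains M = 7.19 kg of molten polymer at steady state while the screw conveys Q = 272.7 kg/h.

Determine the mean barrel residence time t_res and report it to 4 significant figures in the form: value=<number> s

value=94.92 s

Convert throughput: Q = 272.7 kg/h = 272.7/3600 = 0.07575 kg/s
t_res = M / Q_s = 7.19 ÷ 0.07575 = 94.9175 s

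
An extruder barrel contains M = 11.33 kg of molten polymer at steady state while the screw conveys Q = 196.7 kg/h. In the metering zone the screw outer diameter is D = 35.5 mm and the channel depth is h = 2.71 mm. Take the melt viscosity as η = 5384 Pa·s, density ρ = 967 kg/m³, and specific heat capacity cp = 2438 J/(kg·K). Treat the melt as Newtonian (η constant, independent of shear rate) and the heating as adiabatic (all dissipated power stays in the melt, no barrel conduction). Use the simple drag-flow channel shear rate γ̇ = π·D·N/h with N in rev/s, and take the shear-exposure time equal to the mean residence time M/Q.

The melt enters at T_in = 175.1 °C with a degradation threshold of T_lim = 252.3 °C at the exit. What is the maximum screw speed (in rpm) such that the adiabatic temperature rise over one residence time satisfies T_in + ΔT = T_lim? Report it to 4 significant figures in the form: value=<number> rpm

Throughput in SI: Q_s = 196.7 kg/h ÷ 3600 s/h = 0.0546389 kg/s
t_res = M / Q_s = 11.33 ÷ 0.0546389 = 207.361 s
D = 35.5 mm = 0.0355 m;  h = 2.71 mm = 0.00271 m
ΔT_a = T_lim − T_in = 252.3 − 175.1 = 77.2 K
γ̇_max² = ΔT_a·ρ·cp / (η·t_res) = [77.2 × 967 × 2438] / [5384 × 207.361] = 163.021 s⁻²
γ̇_max = sqrt(163.021) = 12.768 s⁻¹
N_max = γ̇_max h / (πD) = 12.768·0.00271/(π·0.0355) = 0.310251 rev/s → ×60 = 18.6151 rpm

value=18.62 rpm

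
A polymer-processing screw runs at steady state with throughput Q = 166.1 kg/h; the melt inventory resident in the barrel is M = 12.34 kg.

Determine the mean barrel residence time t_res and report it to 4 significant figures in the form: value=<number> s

value=267.5 s

Q_s = Q / 3600 = 166.1 / 3600 = 0.0461389 kg/s
Mean residence time: t_res = M/Q_s = 12.34 kg / 0.0461389 kg/s = 267.453 s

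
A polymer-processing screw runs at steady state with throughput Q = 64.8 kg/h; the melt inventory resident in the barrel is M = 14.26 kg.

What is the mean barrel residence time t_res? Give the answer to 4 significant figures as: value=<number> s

Throughput in SI: Q_s = 64.8 kg/h ÷ 3600 s/h = 0.018 kg/s
t_res = M / Q_s = 14.26 / 0.018 = 792.222 s

value=792.2 s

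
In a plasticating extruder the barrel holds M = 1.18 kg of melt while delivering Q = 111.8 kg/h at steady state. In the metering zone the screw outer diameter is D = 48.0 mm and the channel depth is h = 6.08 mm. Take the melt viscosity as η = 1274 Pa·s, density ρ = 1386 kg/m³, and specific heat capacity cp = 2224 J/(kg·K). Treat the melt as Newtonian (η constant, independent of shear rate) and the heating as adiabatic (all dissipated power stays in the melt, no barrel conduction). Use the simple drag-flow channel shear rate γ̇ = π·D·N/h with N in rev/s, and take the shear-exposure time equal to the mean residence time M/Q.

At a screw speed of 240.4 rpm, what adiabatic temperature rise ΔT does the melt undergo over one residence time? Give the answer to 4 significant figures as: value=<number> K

Throughput in SI: Q_s = 111.8 kg/h ÷ 3600 s/h = 0.0310556 kg/s
t_res = M / Q_s = 1.18 ÷ 0.0310556 = 37.9964 s
Geometry in metres: D = 48.0 mm → 0.048 m, h = 6.08 mm → 0.00608 m; screw speed N = 240.4 rpm = 4.00667 rev/s
γ̇ = π·D·N / h = π · 0.048 · 4.00667 / 0.00608 = 99.3735 s⁻¹
ΔT = η·γ̇²·t_res / (ρ·cp) = 1274 · (99.3735)² · 37.9964 / (1386 · 2224) = 155.08 K

value=155.1 K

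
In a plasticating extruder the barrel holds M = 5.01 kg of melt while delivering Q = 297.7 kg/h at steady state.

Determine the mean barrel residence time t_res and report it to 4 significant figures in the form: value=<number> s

value=60.58 s

Convert throughput: Q = 297.7 kg/h = 297.7/3600 = 0.0826944 kg/s
t_res = M / Q_s = 5.01 ÷ 0.0826944 = 60.5845 s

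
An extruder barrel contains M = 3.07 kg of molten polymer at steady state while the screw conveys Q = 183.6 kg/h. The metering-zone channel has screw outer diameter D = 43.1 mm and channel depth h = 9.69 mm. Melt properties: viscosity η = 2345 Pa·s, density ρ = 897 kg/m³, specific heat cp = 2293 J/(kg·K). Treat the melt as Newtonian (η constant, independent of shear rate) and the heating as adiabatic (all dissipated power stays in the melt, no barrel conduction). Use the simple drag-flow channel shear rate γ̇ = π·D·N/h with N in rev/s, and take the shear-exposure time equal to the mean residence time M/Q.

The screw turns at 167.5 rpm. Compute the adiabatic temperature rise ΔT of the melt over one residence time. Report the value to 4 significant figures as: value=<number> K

Convert throughput: Q = 183.6 kg/h = 183.6/3600 = 0.051 kg/s
Mean residence time: t_res = M/Q_s = 3.07 kg / 0.051 kg/s = 60.1961 s
Geometry in metres: D = 43.1 mm → 0.0431 m, h = 9.69 mm → 0.00969 m; screw speed N = 167.5 rpm = 2.79167 rev/s
Shear rate: γ̇ = πDN/h = π·0.0431·2.79167/0.00969 = 39.0092 s⁻¹
ΔT = η·γ̇²·t_res / (ρ·cp) = 2345 · (39.0092)² · 60.1961 / (897 · 2293) = 104.436 K

value=104.4 K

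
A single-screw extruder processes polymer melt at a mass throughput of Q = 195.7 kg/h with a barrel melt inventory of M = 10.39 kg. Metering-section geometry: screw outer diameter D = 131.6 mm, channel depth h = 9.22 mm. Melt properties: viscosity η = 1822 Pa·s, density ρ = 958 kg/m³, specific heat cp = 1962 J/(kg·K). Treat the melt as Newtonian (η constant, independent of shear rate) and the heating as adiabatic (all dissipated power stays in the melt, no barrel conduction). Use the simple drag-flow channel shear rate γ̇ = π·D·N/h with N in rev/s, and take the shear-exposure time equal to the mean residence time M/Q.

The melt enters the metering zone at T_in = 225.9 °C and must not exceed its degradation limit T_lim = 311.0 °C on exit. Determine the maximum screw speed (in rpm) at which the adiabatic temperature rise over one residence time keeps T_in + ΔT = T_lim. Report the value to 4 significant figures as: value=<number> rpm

value=28.68 rpm

Q_s = Q / 3600 = 195.7 / 3600 = 0.0543611 kg/s
t_res = M / Q_s = 10.39 / 0.0543611 = 191.129 s
Geometry in SI: D = 131.6 mm → 0.1316 m, h = 9.22 mm → 0.00922 m
Allowable rise: ΔT_a = T_lim − T_in = 311.0 − 225.9 = 85.1 K
γ̇_max² = ΔT_a·ρ·cp/(η·t_res) = 85.1·958·1962/(1822·191.129) = 459.323 s⁻²
γ̇_max = √459.323 = 21.4318 s⁻¹
Solve γ̇ = πDN/h for N: N_max = γ̇_max·h/(π·D) = 21.4318 × 0.00922 / (π × 0.1316) = 0.477952 rev/s = 28.6771 rpm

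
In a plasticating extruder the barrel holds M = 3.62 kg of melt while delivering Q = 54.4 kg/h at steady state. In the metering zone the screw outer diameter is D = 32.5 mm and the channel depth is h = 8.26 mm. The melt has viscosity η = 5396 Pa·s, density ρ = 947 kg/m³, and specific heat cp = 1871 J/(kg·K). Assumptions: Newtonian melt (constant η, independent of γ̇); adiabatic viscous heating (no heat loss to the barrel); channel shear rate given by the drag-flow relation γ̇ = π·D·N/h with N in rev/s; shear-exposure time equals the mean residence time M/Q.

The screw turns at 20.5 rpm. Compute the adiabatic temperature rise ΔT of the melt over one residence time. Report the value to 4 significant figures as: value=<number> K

value=13.01 K

Convert throughput: Q = 54.4 kg/h = 54.4/3600 = 0.0151111 kg/s
Mean residence time: t_res = M/Q_s = 3.62 kg / 0.0151111 kg/s = 239.559 s
Convert to SI: D = 0.0325 m, h = 0.00826 m, N = 20.5/60 = 0.341667 rev/s
Shear rate: γ̇ = πDN/h = π·0.0325·0.341667/0.00826 = 4.22334 s⁻¹
ΔT = η·γ̇²·t_res/(ρ·cp) = [5396 × 4.22334² × 239.559] / [947 × 1871] = 13.0128 K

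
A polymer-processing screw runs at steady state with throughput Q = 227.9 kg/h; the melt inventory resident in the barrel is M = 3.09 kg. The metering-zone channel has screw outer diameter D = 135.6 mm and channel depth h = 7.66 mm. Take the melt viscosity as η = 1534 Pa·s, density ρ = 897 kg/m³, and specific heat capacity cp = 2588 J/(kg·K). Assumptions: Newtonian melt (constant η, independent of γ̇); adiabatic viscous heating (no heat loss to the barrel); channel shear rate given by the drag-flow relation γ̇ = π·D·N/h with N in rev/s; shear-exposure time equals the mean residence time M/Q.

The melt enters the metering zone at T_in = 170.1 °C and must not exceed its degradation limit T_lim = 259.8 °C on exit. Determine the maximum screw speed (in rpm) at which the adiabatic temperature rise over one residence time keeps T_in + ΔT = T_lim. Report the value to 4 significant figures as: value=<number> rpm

value=56.89 rpm

Convert throughput: Q = 227.9 kg/h = 227.9/3600 = 0.0633056 kg/s
t_res = M / Q_s = 3.09 ÷ 0.0633056 = 48.8109 s
Convert to metres: D = 0.1356 m, h = 0.00766 m
ΔT_a = T_lim − T_in = 259.8 − 170.1 = 89.7 K
Invert ΔT = ηγ̇²t_res/(ρcp) for γ̇: γ̇_max² = ΔT_a ρ cp / (η t_res) = 89.7·897·2588 / (1534·48.8109) = 2781.04 s⁻²
Take the square root: γ̇_max = √(2781.04) = 52.7356 s⁻¹
Solve γ̇ = πDN/h for N: N_max = γ̇_max·h/(π·D) = 52.7356 × 0.00766 / (π × 0.1356) = 0.94825 rev/s = 56.895 rpm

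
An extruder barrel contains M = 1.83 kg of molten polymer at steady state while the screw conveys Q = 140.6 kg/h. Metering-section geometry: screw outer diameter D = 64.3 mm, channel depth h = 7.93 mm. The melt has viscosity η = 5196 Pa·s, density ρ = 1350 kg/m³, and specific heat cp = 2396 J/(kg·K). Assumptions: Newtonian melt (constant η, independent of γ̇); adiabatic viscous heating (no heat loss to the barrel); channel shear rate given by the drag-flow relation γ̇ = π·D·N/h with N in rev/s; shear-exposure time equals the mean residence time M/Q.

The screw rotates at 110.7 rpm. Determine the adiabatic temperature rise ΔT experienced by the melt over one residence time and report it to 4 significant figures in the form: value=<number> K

value=166.3 K

Throughput in SI: Q_s = 140.6 kg/h ÷ 3600 s/h = 0.0390556 kg/s
Mean residence time: t_res = M/Q_s = 1.83 kg / 0.0390556 kg/s = 46.8563 s
D = 64.3 mm = 0.0643 m;  h = 7.93 mm = 0.00793 m;  N = 110.7 rpm / 60 = 1.845 rev/s
γ̇ = π·D·N / h = π · 0.0643 · 1.845 / 0.00793 = 46.9985 s⁻¹
ΔT = η·γ̇²·t_res / (ρ·cp) = 5196 · (46.9985)² · 46.8563 / (1350 · 2396) = 166.259 K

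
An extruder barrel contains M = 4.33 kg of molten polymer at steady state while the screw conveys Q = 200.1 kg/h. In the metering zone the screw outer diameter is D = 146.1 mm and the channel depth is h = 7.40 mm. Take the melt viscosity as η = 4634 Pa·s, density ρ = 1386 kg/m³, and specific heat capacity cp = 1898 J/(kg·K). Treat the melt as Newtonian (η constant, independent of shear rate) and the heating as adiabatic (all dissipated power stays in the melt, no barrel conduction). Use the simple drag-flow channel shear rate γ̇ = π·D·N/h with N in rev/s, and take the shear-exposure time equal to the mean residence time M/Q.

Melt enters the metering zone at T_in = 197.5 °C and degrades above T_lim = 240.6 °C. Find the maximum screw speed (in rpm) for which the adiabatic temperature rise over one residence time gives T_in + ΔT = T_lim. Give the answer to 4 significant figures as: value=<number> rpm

Convert throughput: Q = 200.1 kg/h = 200.1/3600 = 0.0555833 kg/s
Mean residence time: t_res = M/Q_s = 4.33 kg / 0.0555833 kg/s = 77.901 s
D = 146.1 mm = 0.1461 m;  h = 7.40 mm = 0.0074 m
Allowable rise: ΔT_a = T_lim − T_in = 240.6 − 197.5 = 43.1 K
γ̇_max² = ΔT_a·ρ·cp / (η·t_res) = [43.1 × 1386 × 1898] / [4634 × 77.901] = 314.078 s⁻²
Take the square root: γ̇_max = √(314.078) = 17.7222 s⁻¹
Solve γ̇ = πDN/h for N: N_max = γ̇_max·h/(π·D) = 17.7222 × 0.0074 / (π × 0.1461) = 0.285726 rev/s = 17.1436 rpm

value=17.14 rpm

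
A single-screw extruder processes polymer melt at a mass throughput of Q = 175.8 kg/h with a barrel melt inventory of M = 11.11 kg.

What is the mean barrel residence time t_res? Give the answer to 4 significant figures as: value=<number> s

value=227.5 s

Convert throughput: Q = 175.8 kg/h = 175.8/3600 = 0.0488333 kg/s
Mean residence time: t_res = M/Q_s = 11.11 kg / 0.0488333 kg/s = 227.509 s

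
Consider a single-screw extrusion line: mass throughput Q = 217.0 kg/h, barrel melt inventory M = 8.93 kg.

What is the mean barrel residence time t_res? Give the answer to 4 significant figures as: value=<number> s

value=148.1 s

Q_s = Q / 3600 = 217.0 / 3600 = 0.0602778 kg/s
t_res = M / Q_s = 8.93 ÷ 0.0602778 = 148.147 s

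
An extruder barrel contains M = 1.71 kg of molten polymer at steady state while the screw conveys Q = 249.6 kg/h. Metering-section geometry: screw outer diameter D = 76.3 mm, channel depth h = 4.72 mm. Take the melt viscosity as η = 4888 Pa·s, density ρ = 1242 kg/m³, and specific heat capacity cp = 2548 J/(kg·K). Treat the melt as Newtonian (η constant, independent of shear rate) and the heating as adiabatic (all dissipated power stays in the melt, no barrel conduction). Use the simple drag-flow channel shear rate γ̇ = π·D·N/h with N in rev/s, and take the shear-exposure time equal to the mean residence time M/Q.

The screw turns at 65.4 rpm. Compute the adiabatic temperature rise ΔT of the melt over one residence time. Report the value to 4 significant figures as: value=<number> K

value=116.7 K

Q_s = Q / 3600 = 249.6 / 3600 = 0.0693333 kg/s
t_res = M / Q_s = 1.71 ÷ 0.0693333 = 24.6635 s
D = 76.3 mm = 0.0763 m;  h = 4.72 mm = 0.00472 m;  N = 65.4 rpm / 60 = 1.09 rev/s
Shear rate: γ̇ = πDN/h = π·0.0763·1.09/0.00472 = 55.3553 s⁻¹
ΔT = η·γ̇²·t_res / (ρ·cp) = 4888 · (55.3553)² · 24.6635 / (1242 · 2548) = 116.73 K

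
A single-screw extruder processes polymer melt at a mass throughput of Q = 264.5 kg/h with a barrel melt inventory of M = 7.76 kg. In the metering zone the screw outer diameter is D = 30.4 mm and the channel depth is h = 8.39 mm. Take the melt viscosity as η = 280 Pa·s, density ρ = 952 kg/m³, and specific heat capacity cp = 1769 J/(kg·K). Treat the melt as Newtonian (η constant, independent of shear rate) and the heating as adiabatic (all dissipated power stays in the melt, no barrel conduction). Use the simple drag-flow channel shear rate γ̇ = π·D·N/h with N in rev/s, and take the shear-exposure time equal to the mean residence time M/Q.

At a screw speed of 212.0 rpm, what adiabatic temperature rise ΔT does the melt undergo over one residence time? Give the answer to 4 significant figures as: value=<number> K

value=28.41 K

Throughput in SI: Q_s = 264.5 kg/h ÷ 3600 s/h = 0.0734722 kg/s
t_res = M / Q_s = 7.76 / 0.0734722 = 105.618 s
D = 30.4 mm = 0.0304 m;  h = 8.39 mm = 0.00839 m;  N = 212.0 rpm / 60 = 3.53333 rev/s
γ̇ = π D N / h = (π)(0.0304)(3.53333) / 0.00839 = 40.2204 s⁻¹
ΔT = η·γ̇²·t_res / (ρ·cp) = 280 · (40.2204)² · 105.618 / (952 · 1769) = 28.4069 K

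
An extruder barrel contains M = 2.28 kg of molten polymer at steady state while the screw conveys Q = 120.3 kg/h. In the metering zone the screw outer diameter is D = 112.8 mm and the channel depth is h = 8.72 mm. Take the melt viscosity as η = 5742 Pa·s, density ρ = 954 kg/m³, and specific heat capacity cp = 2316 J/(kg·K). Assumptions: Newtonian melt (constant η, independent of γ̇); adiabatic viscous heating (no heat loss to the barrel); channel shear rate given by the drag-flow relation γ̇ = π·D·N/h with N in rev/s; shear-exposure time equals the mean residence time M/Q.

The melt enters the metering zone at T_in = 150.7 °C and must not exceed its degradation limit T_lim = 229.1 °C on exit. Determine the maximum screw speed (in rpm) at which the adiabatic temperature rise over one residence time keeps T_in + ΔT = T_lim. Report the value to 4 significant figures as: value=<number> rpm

value=31.05 rpm

Q_s = Q / 3600 = 120.3 / 3600 = 0.0334167 kg/s
t_res = M / Q_s = 2.28 / 0.0334167 = 68.2294 s
Geometry in SI: D = 112.8 mm → 0.1128 m, h = 8.72 mm → 0.00872 m
ΔT_a = T_lim − T_in = 229.1 °C − 150.7 °C = 78.4 K
Invert ΔT = ηγ̇²t_res/(ρcp) for γ̇: γ̇_max² = ΔT_a ρ cp / (η t_res) = 78.4·954·2316 / (5742·68.2294) = 442.148 s⁻²
Take the square root: γ̇_max = √(442.148) = 21.0273 s⁻¹
Solve γ̇ = πDN/h for N: N_max = γ̇_max·h/(π·D) = 21.0273 × 0.00872 / (π × 0.1128) = 0.517418 rev/s = 31.0451 rpm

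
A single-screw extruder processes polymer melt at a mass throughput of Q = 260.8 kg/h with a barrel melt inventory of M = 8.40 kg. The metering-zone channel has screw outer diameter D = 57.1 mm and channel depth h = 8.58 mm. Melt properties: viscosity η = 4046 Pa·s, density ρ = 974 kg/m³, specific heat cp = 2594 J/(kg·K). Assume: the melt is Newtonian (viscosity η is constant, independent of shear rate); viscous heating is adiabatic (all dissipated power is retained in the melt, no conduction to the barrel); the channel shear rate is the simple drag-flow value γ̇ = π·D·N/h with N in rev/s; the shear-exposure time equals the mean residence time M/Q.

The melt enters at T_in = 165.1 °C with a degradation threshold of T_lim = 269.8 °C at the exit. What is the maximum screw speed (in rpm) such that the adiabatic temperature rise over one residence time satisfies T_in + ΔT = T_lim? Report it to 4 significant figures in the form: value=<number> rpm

value=68.15 rpm

Throughput in SI: Q_s = 260.8 kg/h ÷ 3600 s/h = 0.0724444 kg/s
Mean residence time: t_res = M/Q_s = 8.40 kg / 0.0724444 kg/s = 115.951 s
Geometry in SI: D = 57.1 mm → 0.0571 m, h = 8.58 mm → 0.00858 m
ΔT_a = T_lim − T_in = 269.8 °C − 165.1 °C = 104.7 K
Invert ΔT = ηγ̇²t_res/(ρcp) for γ̇: γ̇_max² = ΔT_a ρ cp / (η t_res) = 104.7·974·2594 / (4046·115.951) = 563.866 s⁻²
γ̇_max = sqrt(563.866) = 23.7459 s⁻¹
Solve γ̇ = πDN/h for N: N_max = γ̇_max·h/(π·D) = 23.7459 × 0.00858 / (π × 0.0571) = 1.13577 rev/s = 68.146 rpm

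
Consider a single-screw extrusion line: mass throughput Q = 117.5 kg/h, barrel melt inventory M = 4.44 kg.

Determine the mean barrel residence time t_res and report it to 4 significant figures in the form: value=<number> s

Q_s = Q / 3600 = 117.5 / 3600 = 0.0326389 kg/s
Mean residence time: t_res = M/Q_s = 4.44 kg / 0.0326389 kg/s = 136.034 s

value=136.0 s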